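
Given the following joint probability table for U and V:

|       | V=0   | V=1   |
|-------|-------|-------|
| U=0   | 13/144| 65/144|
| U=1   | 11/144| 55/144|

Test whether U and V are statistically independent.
Marginal P(U) (row sums):
  P(U=0) = 13/144 + 65/144 = 13/24
  P(U=1) = 11/144 + 55/144 = 11/24
Marginal P(V) (column sums):
  P(V=0) = 13/144 + 11/144 = 1/6
  P(V=1) = 65/144 + 55/144 = 5/6

U and V are independent iff P(U=i,V=j) = P(U=i)·P(V=j) for every cell.
  P(U=0)·P(V=0) = 13/24 × 1/6 = 13/144 = P(U=0,V=0) ✓
  P(U=0)·P(V=1) = 13/24 × 5/6 = 65/144 = P(U=0,V=1) ✓
  P(U=1)·P(V=0) = 11/24 × 1/6 = 11/144 = P(U=1,V=0) ✓
  P(U=1)·P(V=1) = 11/24 × 5/6 = 55/144 = P(U=1,V=1) ✓

Yes, U and V are independent: every cell factors, so I(U;V) = 0 bits.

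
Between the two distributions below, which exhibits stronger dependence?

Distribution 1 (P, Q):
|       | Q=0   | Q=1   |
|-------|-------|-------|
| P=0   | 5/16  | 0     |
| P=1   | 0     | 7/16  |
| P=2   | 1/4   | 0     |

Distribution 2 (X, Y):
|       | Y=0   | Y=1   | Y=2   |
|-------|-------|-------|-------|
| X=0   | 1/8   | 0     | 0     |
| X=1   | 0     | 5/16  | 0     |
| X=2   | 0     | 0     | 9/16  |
Distribution 1 (P, Q):
Marginal P(P) (row sums):
  P(P=0) = 5/16 + 0 = 5/16
  P(P=1) = 0 + 7/16 = 7/16
  P(P=2) = 1/4 + 0 = 1/4
Marginal P(Q) (column sums):
  P(Q=0) = 5/16 + 0 + 1/4 = 9/16
  P(Q=1) = 0 + 7/16 + 0 = 7/16

H(P) = -[(5/16)·log₂(5/16) + (7/16)·log₂(7/16) + (1/4)·log₂(1/4)]
  = 0.5244 + 0.5218 + 0.5000
  = 1.5462 bits
H(Q) = -[(9/16)·log₂(9/16) + (7/16)·log₂(7/16)]
  = 0.4669 + 0.5218
  = 0.9887 bits
H(P,Q) = -[(5/16)·log₂(5/16) + (7/16)·log₂(7/16) + (1/4)·log₂(1/4)]
  = 0.5244 + 0.5218 + 0.5000
  = 1.5462 bits

I(P;Q) = H(P) + H(Q) - H(P,Q)
  = 1.5462 + 0.9887 - 1.5462
  = 0.9887 bits

Distribution 2 (X, Y):
Marginal P(X) (row sums):
  P(X=0) = 1/8 + 0 + 0 = 1/8
  P(X=1) = 0 + 5/16 + 0 = 5/16
  P(X=2) = 0 + 0 + 9/16 = 9/16
Marginal P(Y) (column sums):
  P(Y=0) = 1/8 + 0 + 0 = 1/8
  P(Y=1) = 0 + 5/16 + 0 = 5/16
  P(Y=2) = 0 + 0 + 9/16 = 9/16

H(X) = -[(1/8)·log₂(1/8) + (5/16)·log₂(5/16) + (9/16)·log₂(9/16)]
  = 0.3750 + 0.5244 + 0.4669
  = 1.3663 bits
H(Y) = -[(1/8)·log₂(1/8) + (5/16)·log₂(5/16) + (9/16)·log₂(9/16)]
  = 0.3750 + 0.5244 + 0.4669
  = 1.3663 bits
H(X,Y) = -[(1/8)·log₂(1/8) + (5/16)·log₂(5/16) + (9/16)·log₂(9/16)]
  = 0.3750 + 0.5244 + 0.4669
  = 1.3663 bits

I(X;Y) = H(X) + H(Y) - H(X,Y)
  = 1.3663 + 1.3663 - 1.3663
  = 1.3663 bits

I(X;Y) = 1.3663 bits > I(P;Q) = 0.9887 bits, so (X, Y) has the higher mutual information (stronger dependence).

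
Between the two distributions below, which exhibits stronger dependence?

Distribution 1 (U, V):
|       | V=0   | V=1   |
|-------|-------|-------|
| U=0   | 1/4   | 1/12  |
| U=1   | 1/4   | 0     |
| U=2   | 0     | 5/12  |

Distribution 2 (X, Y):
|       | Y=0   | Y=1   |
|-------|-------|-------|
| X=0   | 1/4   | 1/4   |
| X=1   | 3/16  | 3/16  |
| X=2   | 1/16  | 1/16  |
Distribution 1 (U, V):
Marginal P(U) (row sums):
  P(U=0) = 1/4 + 1/12 = 1/3
  P(U=1) = 1/4 + 0 = 1/4
  P(U=2) = 0 + 5/12 = 5/12
Marginal P(V) (column sums):
  P(V=0) = 1/4 + 1/4 + 0 = 1/2
  P(V=1) = 1/12 + 0 + 5/12 = 1/2

H(U) = -[(1/3)·log₂(1/3) + (1/4)·log₂(1/4) + (5/12)·log₂(5/12)]
  = 0.5283 + 0.5000 + 0.5263
  = 1.5546 bits
H(V) = -[(1/2)·log₂(1/2) + (1/2)·log₂(1/2)]
  = 0.5000 + 0.5000
  = 1.0000 bits
H(U,V) = -[(1/4)·log₂(1/4) + (1/12)·log₂(1/12) + (1/4)·log₂(1/4) + (5/12)·log₂(5/12)]
  = 0.5000 + 0.2987 + 0.5000 + 0.5263
  = 1.8250 bits

I(U;V) = H(U) + H(V) - H(U,V)
  = 1.5546 + 1.0000 - 1.8250
  = 0.7296 bits

Distribution 2 (X, Y):
Marginal P(X) (row sums):
  P(X=0) = 1/4 + 1/4 = 1/2
  P(X=1) = 3/16 + 3/16 = 3/8
  P(X=2) = 1/16 + 1/16 = 1/8
Marginal P(Y) (column sums):
  P(Y=0) = 1/4 + 3/16 + 1/16 = 1/2
  P(Y=1) = 1/4 + 3/16 + 1/16 = 1/2

H(X) = -[(1/2)·log₂(1/2) + (3/8)·log₂(3/8) + (1/8)·log₂(1/8)]
  = 0.5000 + 0.5306 + 0.3750
  = 1.4056 bits
H(Y) = -[(1/2)·log₂(1/2) + (1/2)·log₂(1/2)]
  = 0.5000 + 0.5000
  = 1.0000 bits
H(X,Y) = -[(1/4)·log₂(1/4) + (1/4)·log₂(1/4) + (3/16)·log₂(3/16) + (3/16)·log₂(3/16) + (1/16)·log₂(1/16) + (1/16)·log₂(1/16)]
  = 0.5000 + 0.5000 + 0.4528 + 0.4528 + 0.2500 + 0.2500
  = 2.4056 bits

I(X;Y) = H(X) + H(Y) - H(X,Y)
  = 1.4056 + 1.0000 - 2.4056
  = 0.0000 bits

I(U;V) = 0.7296 bits > I(X;Y) = 0.0000 bits, so (U, V) has the higher mutual information (stronger dependence).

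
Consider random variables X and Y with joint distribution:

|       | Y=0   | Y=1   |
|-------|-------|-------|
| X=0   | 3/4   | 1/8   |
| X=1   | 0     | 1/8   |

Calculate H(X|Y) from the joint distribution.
Marginal P(Y) (column sums):
  P(Y=0) = 3/4 + 0 = 3/4
  P(Y=1) = 1/8 + 1/8 = 1/4

H(X|Y) = -Σ P(X,Y)·log₂ P(X|Y), where P(X|Y) = P(X,Y) / P(Y)
  (cells with P(X,Y) = 0 contribute 0)
  (X=0,Y=0): P(X|Y) = (3/4)/(3/4) = 1;  -(3/4)·log₂(1) = 0.0000
  (X=0,Y=1): P(X|Y) = (1/8)/(1/4) = 1/2;  -(1/8)·log₂(1/2) = 0.1250
  (X=1,Y=1): P(X|Y) = (1/8)/(1/4) = 1/2;  -(1/8)·log₂(1/2) = 0.1250
H(X|Y) = 0.0000 + 0.1250 + 0.1250
  = 0.2500 bits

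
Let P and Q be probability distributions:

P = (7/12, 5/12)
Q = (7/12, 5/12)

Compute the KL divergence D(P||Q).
D(P||Q) = Σ P(i) log₂(P(i)/Q(i))
  i=0: (7/12) × log₂((7/12)/(7/12)) = (7/12) × log₂(1) = 0.0000
  i=1: (5/12) × log₂((5/12)/(5/12)) = (5/12) × log₂(1) = 0.0000
D(P||Q) = 0.0000 + 0.0000
  = 0.0000 bits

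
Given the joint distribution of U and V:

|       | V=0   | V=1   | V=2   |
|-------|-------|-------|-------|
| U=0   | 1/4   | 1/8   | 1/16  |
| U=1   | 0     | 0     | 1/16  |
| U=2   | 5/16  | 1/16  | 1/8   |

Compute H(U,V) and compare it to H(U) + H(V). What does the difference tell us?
Marginal P(U) (row sums):
  P(U=0) = 1/4 + 1/8 + 1/16 = 7/16
  P(U=1) = 0 + 0 + 1/16 = 1/16
  P(U=2) = 5/16 + 1/16 + 1/8 = 1/2
Marginal P(V) (column sums):
  P(V=0) = 1/4 + 0 + 5/16 = 9/16
  P(V=1) = 1/8 + 0 + 1/16 = 3/16
  P(V=2) = 1/16 + 1/16 + 1/8 = 1/4

H(U,V) = -[(1/4)·log₂(1/4) + (1/8)·log₂(1/8) + (1/16)·log₂(1/16) + (1/16)·log₂(1/16) + (5/16)·log₂(5/16) + (1/16)·log₂(1/16) + (1/8)·log₂(1/8)]
  = 0.5000 + 0.3750 + 0.2500 + 0.2500 + 0.5244 + 0.2500 + 0.3750
  = 2.5244 bits
H(U) = -[(7/16)·log₂(7/16) + (1/16)·log₂(1/16) + (1/2)·log₂(1/2)]
  = 0.5218 + 0.2500 + 0.5000
  = 1.2718 bits
H(V) = -[(9/16)·log₂(9/16) + (3/16)·log₂(3/16) + (1/4)·log₂(1/4)]
  = 0.4669 + 0.4528 + 0.5000
  = 1.4197 bits

H(U) + H(V) = 1.2718 + 1.4197 = 2.6915 bits
Difference: H(U) + H(V) - H(U,V) = 2.6915 - 2.5244 = 0.1671 bits = I(U;V)

The difference is the mutual information; it is positive here, so U and V are dependent (knowing one reduces uncertainty about the other by 0.1671 bits).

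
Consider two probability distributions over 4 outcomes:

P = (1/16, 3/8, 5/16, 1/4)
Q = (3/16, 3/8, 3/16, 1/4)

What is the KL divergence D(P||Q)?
D(P||Q) = Σ P(i) log₂(P(i)/Q(i))
  i=0: (1/16) × log₂((1/16)/(3/16)) = (1/16) × log₂(1/3) = -0.0991
  i=1: (3/8) × log₂((3/8)/(3/8)) = (3/8) × log₂(1) = 0.0000
  i=2: (5/16) × log₂((5/16)/(3/16)) = (5/16) × log₂(5/3) = 0.2303
  i=3: (1/4) × log₂((1/4)/(1/4)) = (1/4) × log₂(1) = 0.0000
D(P||Q) = -0.0991 + 0.0000 + 0.2303 + 0.0000
  = 0.1312 bits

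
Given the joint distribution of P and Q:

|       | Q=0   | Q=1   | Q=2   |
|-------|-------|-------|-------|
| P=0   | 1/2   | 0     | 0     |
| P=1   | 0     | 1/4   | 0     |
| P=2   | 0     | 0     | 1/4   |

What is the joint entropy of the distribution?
H(P,Q) = -Σ P(P,Q) log₂ P(P,Q), summed over the non-zero cells:
H(P,Q) = -[(1/2)·log₂(1/2) + (1/4)·log₂(1/4) + (1/4)·log₂(1/4)]
  = 0.5000 + 0.5000 + 0.5000
  = 1.5000 bits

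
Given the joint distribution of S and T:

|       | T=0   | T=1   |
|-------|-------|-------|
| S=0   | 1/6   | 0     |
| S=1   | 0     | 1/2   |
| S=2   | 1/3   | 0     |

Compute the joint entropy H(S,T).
H(S,T) = -Σ P(S,T) log₂ P(S,T), summed over the non-zero cells:
H(S,T) = -[(1/6)·log₂(1/6) + (1/2)·log₂(1/2) + (1/3)·log₂(1/3)]
  = 0.4308 + 0.5000 + 0.5283
  = 1.4591 bits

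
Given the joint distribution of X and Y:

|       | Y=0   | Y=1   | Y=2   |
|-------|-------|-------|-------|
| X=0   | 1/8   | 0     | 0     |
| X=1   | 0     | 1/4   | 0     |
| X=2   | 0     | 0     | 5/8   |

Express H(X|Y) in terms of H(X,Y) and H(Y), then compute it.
H(X|Y) = H(X,Y) - H(Y)

Marginal P(Y) (column sums):
  P(Y=0) = 1/8 + 0 + 0 = 1/8
  P(Y=1) = 0 + 1/4 + 0 = 1/4
  P(Y=2) = 0 + 0 + 5/8 = 5/8

H(X,Y) = -[(1/8)·log₂(1/8) + (1/4)·log₂(1/4) + (5/8)·log₂(5/8)]
  = 0.3750 + 0.5000 + 0.4238
  = 1.2988 bits
H(Y) = -[(1/8)·log₂(1/8) + (1/4)·log₂(1/4) + (5/8)·log₂(5/8)]
  = 0.3750 + 0.5000 + 0.4238
  = 1.2988 bits

H(X|Y) = 1.2988 - 1.2988 = 0.0000 bits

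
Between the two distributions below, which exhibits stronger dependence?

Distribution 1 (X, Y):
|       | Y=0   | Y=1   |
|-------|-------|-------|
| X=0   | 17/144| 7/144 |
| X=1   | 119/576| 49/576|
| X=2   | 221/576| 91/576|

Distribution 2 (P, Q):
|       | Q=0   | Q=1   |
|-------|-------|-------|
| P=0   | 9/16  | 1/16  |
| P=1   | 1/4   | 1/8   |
Distribution 1 (X, Y):
Marginal P(X) (row sums):
  P(X=0) = 17/144 + 7/144 = 1/6
  P(X=1) = 119/576 + 49/576 = 7/24
  P(X=2) = 221/576 + 91/576 = 13/24
Marginal P(Y) (column sums):
  P(Y=0) = 17/144 + 119/576 + 221/576 = 17/24
  P(Y=1) = 7/144 + 49/576 + 91/576 = 7/24

H(X) = -[(1/6)·log₂(1/6) + (7/24)·log₂(7/24) + (13/24)·log₂(13/24)]
  = 0.4308 + 0.5185 + 0.4791
  = 1.4284 bits
H(Y) = -[(17/24)·log₂(17/24) + (7/24)·log₂(7/24)]
  = 0.3524 + 0.5185
  = 0.8709 bits
H(X,Y) = -[(17/144)·log₂(17/144) + (7/144)·log₂(7/144) + (119/576)·log₂(119/576) + (49/576)·log₂(49/576) + (221/576)·log₂(221/576) + (91/576)·log₂(91/576)]
  = 0.3639 + 0.2121 + 0.4700 + 0.3024 + 0.5303 + 0.4206
  = 2.2993 bits

I(X;Y) = H(X) + H(Y) - H(X,Y)
  = 1.4284 + 0.8709 - 2.2993
  = 0.0000 bits

Distribution 2 (P, Q):
Marginal P(P) (row sums):
  P(P=0) = 9/16 + 1/16 = 5/8
  P(P=1) = 1/4 + 1/8 = 3/8
Marginal P(Q) (column sums):
  P(Q=0) = 9/16 + 1/4 = 13/16
  P(Q=1) = 1/16 + 1/8 = 3/16

H(P) = -[(5/8)·log₂(5/8) + (3/8)·log₂(3/8)]
  = 0.4238 + 0.5306
  = 0.9544 bits
H(Q) = -[(13/16)·log₂(13/16) + (3/16)·log₂(3/16)]
  = 0.2434 + 0.4528
  = 0.6962 bits
H(P,Q) = -[(9/16)·log₂(9/16) + (1/16)·log₂(1/16) + (1/4)·log₂(1/4) + (1/8)·log₂(1/8)]
  = 0.4669 + 0.2500 + 0.5000 + 0.3750
  = 1.5919 bits

I(P;Q) = H(P) + H(Q) - H(P,Q)
  = 0.9544 + 0.6962 - 1.5919
  = 0.0587 bits

I(P;Q) = 0.0587 bits > I(X;Y) = 0.0000 bits, so (P, Q) has the higher mutual information (stronger dependence).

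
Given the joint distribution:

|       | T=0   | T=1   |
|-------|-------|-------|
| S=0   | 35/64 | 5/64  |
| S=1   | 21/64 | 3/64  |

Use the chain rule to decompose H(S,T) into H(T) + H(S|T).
By the chain rule: H(S,T) = H(T) + H(S|T)

Marginal P(T) (column sums):
  P(T=0) = 35/64 + 21/64 = 7/8
  P(T=1) = 5/64 + 3/64 = 1/8
H(T) = -[(7/8)·log₂(7/8) + (1/8)·log₂(1/8)]
  = 0.1686 + 0.3750
  = 0.5436 bits
H(S|T) = -Σ P(S,T)·log₂ P(S|T), where P(S|T) = P(S,T) / P(T)
  (S=0,T=0): P(S|T) = (35/64)/(7/8) = 5/8;  -(35/64)·log₂(5/8) = 0.3708
  (S=0,T=1): P(S|T) = (5/64)/(1/8) = 5/8;  -(5/64)·log₂(5/8) = 0.0530
  (S=1,T=0): P(S|T) = (21/64)/(7/8) = 3/8;  -(21/64)·log₂(3/8) = 0.4643
  (S=1,T=1): P(S|T) = (3/64)/(1/8) = 3/8;  -(3/64)·log₂(3/8) = 0.0663
H(S|T) = 0.3708 + 0.0530 + 0.4643 + 0.0663
  = 0.9544 bits

H(S,T) = H(T) + H(S|T) = 0.5436 + 0.9544 = 1.4980 bits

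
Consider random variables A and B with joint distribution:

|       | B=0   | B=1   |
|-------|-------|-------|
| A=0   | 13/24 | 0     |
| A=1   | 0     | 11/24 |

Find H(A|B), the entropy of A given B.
Marginal P(B) (column sums):
  P(B=0) = 13/24 + 0 = 13/24
  P(B=1) = 0 + 11/24 = 11/24

H(A|B) = -Σ P(A,B)·log₂ P(A|B), where P(A|B) = P(A,B) / P(B)
  (cells with P(A,B) = 0 contribute 0)
  (A=0,B=0): P(A|B) = (13/24)/(13/24) = 1;  -(13/24)·log₂(1) = 0.0000
  (A=1,B=1): P(A|B) = (11/24)/(11/24) = 1;  -(11/24)·log₂(1) = 0.0000
H(A|B) = 0.0000 + 0.0000
  = 0.0000 bits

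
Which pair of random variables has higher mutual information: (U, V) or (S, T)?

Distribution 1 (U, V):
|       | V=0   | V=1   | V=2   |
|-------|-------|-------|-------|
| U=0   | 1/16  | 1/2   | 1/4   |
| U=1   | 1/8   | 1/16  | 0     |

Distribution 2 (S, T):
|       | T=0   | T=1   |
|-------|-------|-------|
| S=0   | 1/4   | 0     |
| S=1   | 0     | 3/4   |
Distribution 1 (U, V):
Marginal P(U) (row sums):
  P(U=0) = 1/16 + 1/2 + 1/4 = 13/16
  P(U=1) = 1/8 + 1/16 + 0 = 3/16
Marginal P(V) (column sums):
  P(V=0) = 1/16 + 1/8 = 3/16
  P(V=1) = 1/2 + 1/16 = 9/16
  P(V=2) = 1/4 + 0 = 1/4

H(U) = -[(13/16)·log₂(13/16) + (3/16)·log₂(3/16)]
  = 0.2434 + 0.4528
  = 0.6962 bits
H(V) = -[(3/16)·log₂(3/16) + (9/16)·log₂(9/16) + (1/4)·log₂(1/4)]
  = 0.4528 + 0.4669 + 0.5000
  = 1.4197 bits
H(U,V) = -[(1/16)·log₂(1/16) + (1/2)·log₂(1/2) + (1/4)·log₂(1/4) + (1/8)·log₂(1/8) + (1/16)·log₂(1/16)]
  = 0.2500 + 0.5000 + 0.5000 + 0.3750 + 0.2500
  = 1.8750 bits

I(U;V) = H(U) + H(V) - H(U,V)
  = 0.6962 + 1.4197 - 1.8750
  = 0.2409 bits

Distribution 2 (S, T):
Marginal P(S) (row sums):
  P(S=0) = 1/4 + 0 = 1/4
  P(S=1) = 0 + 3/4 = 3/4
Marginal P(T) (column sums):
  P(T=0) = 1/4 + 0 = 1/4
  P(T=1) = 0 + 3/4 = 3/4

H(S) = -[(1/4)·log₂(1/4) + (3/4)·log₂(3/4)]
  = 0.5000 + 0.3113
  = 0.8113 bits
H(T) = -[(1/4)·log₂(1/4) + (3/4)·log₂(3/4)]
  = 0.5000 + 0.3113
  = 0.8113 bits
H(S,T) = -[(1/4)·log₂(1/4) + (3/4)·log₂(3/4)]
  = 0.5000 + 0.3113
  = 0.8113 bits

I(S;T) = H(S) + H(T) - H(S,T)
  = 0.8113 + 0.8113 - 0.8113
  = 0.8113 bits

I(S;T) = 0.8113 bits > I(U;V) = 0.2409 bits, so (S, T) has the higher mutual information (stronger dependence).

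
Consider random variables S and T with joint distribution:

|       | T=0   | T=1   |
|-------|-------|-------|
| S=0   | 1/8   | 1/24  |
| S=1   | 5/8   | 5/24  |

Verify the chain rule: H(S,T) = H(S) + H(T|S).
Left side:
H(S,T) = -[(1/8)·log₂(1/8) + (1/24)·log₂(1/24) + (5/8)·log₂(5/8) + (5/24)·log₂(5/24)]
  = 0.3750 + 0.1910 + 0.4238 + 0.4715
  = 1.4613 bits

Right side:
Marginal P(S) (row sums):
  P(S=0) = 1/8 + 1/24 = 1/6
  P(S=1) = 5/8 + 5/24 = 5/6
H(S) = -[(1/6)·log₂(1/6) + (5/6)·log₂(5/6)]
  = 0.4308 + 0.2192
  = 0.6500 bits
H(T|S) = -Σ P(S,T)·log₂ P(T|S), where P(T|S) = P(S,T) / P(S)
  (S=0,T=0): P(T|S) = (1/8)/(1/6) = 3/4;  -(1/8)·log₂(3/4) = 0.0519
  (S=0,T=1): P(T|S) = (1/24)/(1/6) = 1/4;  -(1/24)·log₂(1/4) = 0.0833
  (S=1,T=0): P(T|S) = (5/8)/(5/6) = 3/4;  -(5/8)·log₂(3/4) = 0.2594
  (S=1,T=1): P(T|S) = (5/24)/(5/6) = 1/4;  -(5/24)·log₂(1/4) = 0.4167
H(T|S) = 0.0519 + 0.0833 + 0.2594 + 0.4167
  = 0.8113 bits
H(S) + H(T|S) = 0.6500 + 0.8113 = 1.4613 bits

Both sides equal 1.4613 bits, so the chain rule holds ✓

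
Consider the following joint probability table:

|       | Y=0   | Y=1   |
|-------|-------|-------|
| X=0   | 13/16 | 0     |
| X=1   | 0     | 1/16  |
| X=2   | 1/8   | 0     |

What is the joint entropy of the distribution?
H(X,Y) = -Σ P(X,Y) log₂ P(X,Y), summed over the non-zero cells:
H(X,Y) = -[(13/16)·log₂(13/16) + (1/16)·log₂(1/16) + (1/8)·log₂(1/8)]
  = 0.2434 + 0.2500 + 0.3750
  = 0.8684 bits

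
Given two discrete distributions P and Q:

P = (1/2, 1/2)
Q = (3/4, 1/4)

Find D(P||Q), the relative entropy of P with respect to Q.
D(P||Q) = Σ P(i) log₂(P(i)/Q(i))
  i=0: (1/2) × log₂((1/2)/(3/4)) = (1/2) × log₂(2/3) = -0.2925
  i=1: (1/2) × log₂((1/2)/(1/4)) = (1/2) × log₂(2) = 0.5000
D(P||Q) = -0.2925 + 0.5000
  = 0.2075 bits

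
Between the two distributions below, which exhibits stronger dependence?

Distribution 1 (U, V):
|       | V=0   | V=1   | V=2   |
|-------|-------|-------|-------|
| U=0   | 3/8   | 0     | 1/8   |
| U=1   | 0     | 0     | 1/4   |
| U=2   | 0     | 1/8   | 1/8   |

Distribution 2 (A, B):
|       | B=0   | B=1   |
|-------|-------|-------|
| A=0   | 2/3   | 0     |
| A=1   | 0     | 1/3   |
Distribution 1 (U, V):
Marginal P(U) (row sums):
  P(U=0) = 3/8 + 0 + 1/8 = 1/2
  P(U=1) = 0 + 0 + 1/4 = 1/4
  P(U=2) = 0 + 1/8 + 1/8 = 1/4
Marginal P(V) (column sums):
  P(V=0) = 3/8 + 0 + 0 = 3/8
  P(V=1) = 0 + 0 + 1/8 = 1/8
  P(V=2) = 1/8 + 1/4 + 1/8 = 1/2

H(U) = -[(1/2)·log₂(1/2) + (1/4)·log₂(1/4) + (1/4)·log₂(1/4)]
  = 0.5000 + 0.5000 + 0.5000
  = 1.5000 bits
H(V) = -[(3/8)·log₂(3/8) + (1/8)·log₂(1/8) + (1/2)·log₂(1/2)]
  = 0.5306 + 0.3750 + 0.5000
  = 1.4056 bits
H(U,V) = -[(3/8)·log₂(3/8) + (1/8)·log₂(1/8) + (1/4)·log₂(1/4) + (1/8)·log₂(1/8) + (1/8)·log₂(1/8)]
  = 0.5306 + 0.3750 + 0.5000 + 0.3750 + 0.3750
  = 2.1556 bits

I(U;V) = H(U) + H(V) - H(U,V)
  = 1.5000 + 1.4056 - 2.1556
  = 0.7500 bits

Distribution 2 (A, B):
Marginal P(A) (row sums):
  P(A=0) = 2/3 + 0 = 2/3
  P(A=1) = 0 + 1/3 = 1/3
Marginal P(B) (column sums):
  P(B=0) = 2/3 + 0 = 2/3
  P(B=1) = 0 + 1/3 = 1/3

H(A) = -[(2/3)·log₂(2/3) + (1/3)·log₂(1/3)]
  = 0.3900 + 0.5283
  = 0.9183 bits
H(B) = -[(2/3)·log₂(2/3) + (1/3)·log₂(1/3)]
  = 0.3900 + 0.5283
  = 0.9183 bits
H(A,B) = -[(2/3)·log₂(2/3) + (1/3)·log₂(1/3)]
  = 0.3900 + 0.5283
  = 0.9183 bits

I(A;B) = H(A) + H(B) - H(A,B)
  = 0.9183 + 0.9183 - 0.9183
  = 0.9183 bits

I(A;B) = 0.9183 bits > I(U;V) = 0.7500 bits, so (A, B) has the higher mutual information (stronger dependence).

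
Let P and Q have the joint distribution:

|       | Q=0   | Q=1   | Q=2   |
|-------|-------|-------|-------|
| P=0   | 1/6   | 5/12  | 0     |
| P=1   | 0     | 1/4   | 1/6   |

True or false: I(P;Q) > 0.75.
Marginal P(P) (row sums):
  P(P=0) = 1/6 + 5/12 + 0 = 7/12
  P(P=1) = 0 + 1/4 + 1/6 = 5/12
Marginal P(Q) (column sums):
  P(Q=0) = 1/6 + 0 = 1/6
  P(Q=1) = 5/12 + 1/4 = 2/3
  P(Q=2) = 0 + 1/6 = 1/6

H(P) = -[(7/12)·log₂(7/12) + (5/12)·log₂(5/12)]
  = 0.4536 + 0.5263
  = 0.9799 bits
H(Q) = -[(1/6)·log₂(1/6) + (2/3)·log₂(2/3) + (1/6)·log₂(1/6)]
  = 0.4308 + 0.3900 + 0.4308
  = 1.2516 bits
H(P,Q) = -[(1/6)·log₂(1/6) + (5/12)·log₂(5/12) + (1/4)·log₂(1/4) + (1/6)·log₂(1/6)]
  = 0.4308 + 0.5263 + 0.5000 + 0.4308
  = 1.8879 bits

I(P;Q) = H(P) + H(Q) - H(P,Q)
  = 0.9799 + 1.2516 - 1.8879
  = 0.3436 bits

False. I(P;Q) = 0.3436 bits, which is ≤ 0.75 bits.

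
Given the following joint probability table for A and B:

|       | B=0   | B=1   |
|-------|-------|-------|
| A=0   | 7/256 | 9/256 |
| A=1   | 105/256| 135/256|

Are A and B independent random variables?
Marginal P(A) (row sums):
  P(A=0) = 7/256 + 9/256 = 1/16
  P(A=1) = 105/256 + 135/256 = 15/16
Marginal P(B) (column sums):
  P(B=0) = 7/256 + 105/256 = 7/16
  P(B=1) = 9/256 + 135/256 = 9/16

A and B are independent iff P(A=i,B=j) = P(A=i)·P(B=j) for every cell.
  P(A=0)·P(B=0) = 1/16 × 7/16 = 7/256 = P(A=0,B=0) ✓
  P(A=0)·P(B=1) = 1/16 × 9/16 = 9/256 = P(A=0,B=1) ✓
  P(A=1)·P(B=0) = 15/16 × 7/16 = 105/256 = P(A=1,B=0) ✓
  P(A=1)·P(B=1) = 15/16 × 9/16 = 135/256 = P(A=1,B=1) ✓

Yes, A and B are independent: every cell factors, so I(A;B) = 0 bits.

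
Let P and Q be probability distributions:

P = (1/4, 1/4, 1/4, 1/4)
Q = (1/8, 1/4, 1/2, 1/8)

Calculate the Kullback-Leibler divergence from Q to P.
D(P||Q) = Σ P(i) log₂(P(i)/Q(i))
  i=0: (1/4) × log₂((1/4)/(1/8)) = (1/4) × log₂(2) = 0.2500
  i=1: (1/4) × log₂((1/4)/(1/4)) = (1/4) × log₂(1) = 0.0000
  i=2: (1/4) × log₂((1/4)/(1/2)) = (1/4) × log₂(1/2) = -0.2500
  i=3: (1/4) × log₂((1/4)/(1/8)) = (1/4) × log₂(2) = 0.2500
D(P||Q) = 0.2500 + 0.0000 - 0.2500 + 0.2500
  = 0.2500 bits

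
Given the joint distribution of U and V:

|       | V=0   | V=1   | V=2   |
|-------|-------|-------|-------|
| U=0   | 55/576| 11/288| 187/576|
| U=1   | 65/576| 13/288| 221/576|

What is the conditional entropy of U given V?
Marginal P(V) (column sums):
  P(V=0) = 55/576 + 65/576 = 5/24
  P(V=1) = 11/288 + 13/288 = 1/12
  P(V=2) = 187/576 + 221/576 = 17/24

H(U|V) = -Σ P(U,V)·log₂ P(U|V), where P(U|V) = P(U,V) / P(V)
  (U=0,V=0): P(U|V) = (55/576)/(5/24) = 11/24;  -(55/576)·log₂(11/24) = 0.1075
  (U=0,V=1): P(U|V) = (11/288)/(1/12) = 11/24;  -(11/288)·log₂(11/24) = 0.0430
  (U=0,V=2): P(U|V) = (187/576)/(17/24) = 11/24;  -(187/576)·log₂(11/24) = 0.3654
  (U=1,V=0): P(U|V) = (65/576)/(5/24) = 13/24;  -(65/576)·log₂(13/24) = 0.0998
  (U=1,V=1): P(U|V) = (13/288)/(1/12) = 13/24;  -(13/288)·log₂(13/24) = 0.0399
  (U=1,V=2): P(U|V) = (221/576)/(17/24) = 13/24;  -(221/576)·log₂(13/24) = 0.3394
H(U|V) = 0.1075 + 0.0430 + 0.3654 + 0.0998 + 0.0399 + 0.3394
  = 0.9950 bits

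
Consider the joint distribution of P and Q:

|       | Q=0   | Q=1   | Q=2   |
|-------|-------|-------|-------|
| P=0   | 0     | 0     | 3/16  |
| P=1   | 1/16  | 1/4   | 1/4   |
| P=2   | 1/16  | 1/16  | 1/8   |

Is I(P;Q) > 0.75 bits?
Marginal P(P) (row sums):
  P(P=0) = 0 + 0 + 3/16 = 3/16
  P(P=1) = 1/16 + 1/4 + 1/4 = 9/16
  P(P=2) = 1/16 + 1/16 + 1/8 = 1/4
Marginal P(Q) (column sums):
  P(Q=0) = 0 + 1/16 + 1/16 = 1/8
  P(Q=1) = 0 + 1/4 + 1/16 = 5/16
  P(Q=2) = 3/16 + 1/4 + 1/8 = 9/16

H(P) = -[(3/16)·log₂(3/16) + (9/16)·log₂(9/16) + (1/4)·log₂(1/4)]
  = 0.4528 + 0.4669 + 0.5000
  = 1.4197 bits
H(Q) = -[(1/8)·log₂(1/8) + (5/16)·log₂(5/16) + (9/16)·log₂(9/16)]
  = 0.3750 + 0.5244 + 0.4669
  = 1.3663 bits
H(P,Q) = -[(3/16)·log₂(3/16) + (1/16)·log₂(1/16) + (1/4)·log₂(1/4) + (1/4)·log₂(1/4) + (1/16)·log₂(1/16) + (1/16)·log₂(1/16) + (1/8)·log₂(1/8)]
  = 0.4528 + 0.2500 + 0.5000 + 0.5000 + 0.2500 + 0.2500 + 0.3750
  = 2.5778 bits

I(P;Q) = H(P) + H(Q) - H(P,Q)
  = 1.4197 + 1.3663 - 2.5778
  = 0.2082 bits

No. I(P;Q) = 0.2082 bits, which is ≤ 0.75 bits.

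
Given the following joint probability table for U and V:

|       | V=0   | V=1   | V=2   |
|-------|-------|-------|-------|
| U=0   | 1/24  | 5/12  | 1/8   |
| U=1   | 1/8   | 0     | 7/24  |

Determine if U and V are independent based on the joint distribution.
Marginal P(U) (row sums):
  P(U=0) = 1/24 + 5/12 + 1/8 = 7/12
  P(U=1) = 1/8 + 0 + 7/24 = 5/12
Marginal P(V) (column sums):
  P(V=0) = 1/24 + 1/8 = 1/6
  P(V=1) = 5/12 + 0 = 5/12
  P(V=2) = 1/8 + 7/24 = 5/12

U and V are independent iff P(U=i,V=j) = P(U=i)·P(V=j) for every cell.
  P(U=0)·P(V=0) = 7/12 × 1/6 = 7/72, but P(U=0,V=0) = 1/24 ✗

No, U and V are not independent. Quantitatively, I(U;V) > 0:

H(U) = -[(7/12)·log₂(7/12) + (5/12)·log₂(5/12)]
  = 0.4536 + 0.5263
  = 0.9799 bits
H(V) = -[(1/6)·log₂(1/6) + (5/12)·log₂(5/12) + (5/12)·log₂(5/12)]
  = 0.4308 + 0.5263 + 0.5263
  = 1.4834 bits
H(U,V) = -[(1/24)·log₂(1/24) + (5/12)·log₂(5/12) + (1/8)·log₂(1/8) + (1/8)·log₂(1/8) + (7/24)·log₂(7/24)]
  = 0.1910 + 0.5263 + 0.3750 + 0.3750 + 0.5185
  = 1.9858 bits
I(U;V) = H(U) + H(V) - H(U,V) = 0.9799 + 1.4834 - 1.9858 = 0.4775 bits > 0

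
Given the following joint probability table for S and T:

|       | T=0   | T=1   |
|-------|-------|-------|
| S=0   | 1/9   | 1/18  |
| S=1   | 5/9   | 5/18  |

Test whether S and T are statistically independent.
Marginal P(S) (row sums):
  P(S=0) = 1/9 + 1/18 = 1/6
  P(S=1) = 5/9 + 5/18 = 5/6
Marginal P(T) (column sums):
  P(T=0) = 1/9 + 5/9 = 2/3
  P(T=1) = 1/18 + 5/18 = 1/3

S and T are independent iff P(S=i,T=j) = P(S=i)·P(T=j) for every cell.
  P(S=0)·P(T=0) = 1/6 × 2/3 = 1/9 = P(S=0,T=0) ✓
  P(S=0)·P(T=1) = 1/6 × 1/3 = 1/18 = P(S=0,T=1) ✓
  P(S=1)·P(T=0) = 5/6 × 2/3 = 5/9 = P(S=1,T=0) ✓
  P(S=1)·P(T=1) = 5/6 × 1/3 = 5/18 = P(S=1,T=1) ✓

Yes, S and T are independent: every cell factors, so I(S;T) = 0 bits.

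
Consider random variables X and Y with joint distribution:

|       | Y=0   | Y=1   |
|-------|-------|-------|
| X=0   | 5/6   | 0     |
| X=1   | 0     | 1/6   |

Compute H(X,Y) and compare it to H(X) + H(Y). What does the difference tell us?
Marginal P(X) (row sums):
  P(X=0) = 5/6 + 0 = 5/6
  P(X=1) = 0 + 1/6 = 1/6
Marginal P(Y) (column sums):
  P(Y=0) = 5/6 + 0 = 5/6
  P(Y=1) = 0 + 1/6 = 1/6

H(X,Y) = -[(5/6)·log₂(5/6) + (1/6)·log₂(1/6)]
  = 0.2192 + 0.4308
  = 0.6500 bits
H(X) = -[(5/6)·log₂(5/6) + (1/6)·log₂(1/6)]
  = 0.2192 + 0.4308
  = 0.6500 bits
H(Y) = -[(5/6)·log₂(5/6) + (1/6)·log₂(1/6)]
  = 0.2192 + 0.4308
  = 0.6500 bits

H(X) + H(Y) = 0.6500 + 0.6500 = 1.3000 bits
Difference: H(X) + H(Y) - H(X,Y) = 1.3000 - 0.6500 = 0.6500 bits = I(X;Y)

The difference is the mutual information; it is positive here, so X and Y are dependent (knowing one reduces uncertainty about the other by 0.6500 bits).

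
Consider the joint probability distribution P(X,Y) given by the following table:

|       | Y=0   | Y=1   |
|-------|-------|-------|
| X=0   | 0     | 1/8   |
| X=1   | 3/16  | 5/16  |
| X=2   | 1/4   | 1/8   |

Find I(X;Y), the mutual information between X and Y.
Marginal P(X) (row sums):
  P(X=0) = 0 + 1/8 = 1/8
  P(X=1) = 3/16 + 5/16 = 1/2
  P(X=2) = 1/4 + 1/8 = 3/8
Marginal P(Y) (column sums):
  P(Y=0) = 0 + 3/16 + 1/4 = 7/16
  P(Y=1) = 1/8 + 5/16 + 1/8 = 9/16

H(X) = -[(1/8)·log₂(1/8) + (1/2)·log₂(1/2) + (3/8)·log₂(3/8)]
  = 0.3750 + 0.5000 + 0.5306
  = 1.4056 bits
H(Y) = -[(7/16)·log₂(7/16) + (9/16)·log₂(9/16)]
  = 0.5218 + 0.4669
  = 0.9887 bits
H(X,Y) = -[(1/8)·log₂(1/8) + (3/16)·log₂(3/16) + (5/16)·log₂(5/16) + (1/4)·log₂(1/4) + (1/8)·log₂(1/8)]
  = 0.3750 + 0.4528 + 0.5244 + 0.5000 + 0.3750
  = 2.2272 bits

I(X;Y) = H(X) + H(Y) - H(X,Y)
  = 1.4056 + 0.9887 - 2.2272
  = 0.1671 bits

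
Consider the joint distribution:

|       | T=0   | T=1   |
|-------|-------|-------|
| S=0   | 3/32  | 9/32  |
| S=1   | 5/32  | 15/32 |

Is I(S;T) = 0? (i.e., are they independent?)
Marginal P(S) (row sums):
  P(S=0) = 3/32 + 9/32 = 3/8
  P(S=1) = 5/32 + 15/32 = 5/8
Marginal P(T) (column sums):
  P(T=0) = 3/32 + 5/32 = 1/4
  P(T=1) = 9/32 + 15/32 = 3/4

S and T are independent iff P(S=i,T=j) = P(S=i)·P(T=j) for every cell.
  P(S=0)·P(T=0) = 3/8 × 1/4 = 3/32 = P(S=0,T=0) ✓
  P(S=0)·P(T=1) = 3/8 × 3/4 = 9/32 = P(S=0,T=1) ✓
  P(S=1)·P(T=0) = 5/8 × 1/4 = 5/32 = P(S=1,T=0) ✓
  P(S=1)·P(T=1) = 5/8 × 3/4 = 15/32 = P(S=1,T=1) ✓

Yes, S and T are independent: every cell factors, so I(S;T) = 0 bits.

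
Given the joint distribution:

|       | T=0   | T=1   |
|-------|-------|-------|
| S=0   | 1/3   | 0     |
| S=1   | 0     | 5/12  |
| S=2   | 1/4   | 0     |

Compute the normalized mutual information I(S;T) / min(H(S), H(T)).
Marginal P(S) (row sums):
  P(S=0) = 1/3 + 0 = 1/3
  P(S=1) = 0 + 5/12 = 5/12
  P(S=2) = 1/4 + 0 = 1/4
Marginal P(T) (column sums):
  P(T=0) = 1/3 + 0 + 1/4 = 7/12
  P(T=1) = 0 + 5/12 + 0 = 5/12

H(S) = -[(1/3)·log₂(1/3) + (5/12)·log₂(5/12) + (1/4)·log₂(1/4)]
  = 0.5283 + 0.5263 + 0.5000
  = 1.5546 bits
H(T) = -[(7/12)·log₂(7/12) + (5/12)·log₂(5/12)]
  = 0.4536 + 0.5263
  = 0.9799 bits
H(S,T) = -[(1/3)·log₂(1/3) + (5/12)·log₂(5/12) + (1/4)·log₂(1/4)]
  = 0.5283 + 0.5263 + 0.5000
  = 1.5546 bits

I(S;T) = H(S) + H(T) - H(S,T)
  = 1.5546 + 0.9799 - 1.5546
  = 0.9799 bits

min(H(S), H(T)) = min(1.5546, 0.9799) = 0.9799 bits
Normalized MI = 0.9799 / 0.9799 = 1.0000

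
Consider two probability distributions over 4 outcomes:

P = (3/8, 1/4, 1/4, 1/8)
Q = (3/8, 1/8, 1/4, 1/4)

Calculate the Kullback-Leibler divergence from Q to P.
D(P||Q) = Σ P(i) log₂(P(i)/Q(i))
  i=0: (3/8) × log₂((3/8)/(3/8)) = (3/8) × log₂(1) = 0.0000
  i=1: (1/4) × log₂((1/4)/(1/8)) = (1/4) × log₂(2) = 0.2500
  i=2: (1/4) × log₂((1/4)/(1/4)) = (1/4) × log₂(1) = 0.0000
  i=3: (1/8) × log₂((1/8)/(1/4)) = (1/8) × log₂(1/2) = -0.1250
D(P||Q) = 0.0000 + 0.2500 + 0.0000 - 0.1250
  = 0.1250 bits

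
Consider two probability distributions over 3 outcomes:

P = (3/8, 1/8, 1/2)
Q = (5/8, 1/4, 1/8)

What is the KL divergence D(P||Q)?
D(P||Q) = Σ P(i) log₂(P(i)/Q(i))
  i=0: (3/8) × log₂((3/8)/(5/8)) = (3/8) × log₂(3/5) = -0.2764
  i=1: (1/8) × log₂((1/8)/(1/4)) = (1/8) × log₂(1/2) = -0.1250
  i=2: (1/2) × log₂((1/2)/(1/8)) = (1/2) × log₂(4) = 1.0000
D(P||Q) = -0.2764 - 0.1250 + 1.0000
  = 0.5986 bits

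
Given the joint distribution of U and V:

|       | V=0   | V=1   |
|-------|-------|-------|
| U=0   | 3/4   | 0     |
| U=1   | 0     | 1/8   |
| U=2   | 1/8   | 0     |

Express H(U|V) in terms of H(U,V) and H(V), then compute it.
H(U|V) = H(U,V) - H(V)

Marginal P(V) (column sums):
  P(V=0) = 3/4 + 0 + 1/8 = 7/8
  P(V=1) = 0 + 1/8 + 0 = 1/8

H(U,V) = -[(3/4)·log₂(3/4) + (1/8)·log₂(1/8) + (1/8)·log₂(1/8)]
  = 0.3113 + 0.3750 + 0.3750
  = 1.0613 bits
H(V) = -[(7/8)·log₂(7/8) + (1/8)·log₂(1/8)]
  = 0.1686 + 0.3750
  = 0.5436 bits

H(U|V) = 1.0613 - 0.5436 = 0.5177 bits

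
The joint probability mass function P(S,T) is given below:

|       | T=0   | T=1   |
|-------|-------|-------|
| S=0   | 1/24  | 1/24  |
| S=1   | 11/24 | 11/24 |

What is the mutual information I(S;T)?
Marginal P(S) (row sums):
  P(S=0) = 1/24 + 1/24 = 1/12
  P(S=1) = 11/24 + 11/24 = 11/12
Marginal P(T) (column sums):
  P(T=0) = 1/24 + 11/24 = 1/2
  P(T=1) = 1/24 + 11/24 = 1/2

H(S) = -[(1/12)·log₂(1/12) + (11/12)·log₂(11/12)]
  = 0.2987 + 0.1151
  = 0.4138 bits
H(T) = -[(1/2)·log₂(1/2) + (1/2)·log₂(1/2)]
  = 0.5000 + 0.5000
  = 1.0000 bits
H(S,T) = -[(1/24)·log₂(1/24) + (1/24)·log₂(1/24) + (11/24)·log₂(11/24) + (11/24)·log₂(11/24)]
  = 0.1910 + 0.1910 + 0.5159 + 0.5159
  = 1.4138 bits

I(S;T) = H(S) + H(T) - H(S,T)
  = 0.4138 + 1.0000 - 1.4138
  = 0.0000 bits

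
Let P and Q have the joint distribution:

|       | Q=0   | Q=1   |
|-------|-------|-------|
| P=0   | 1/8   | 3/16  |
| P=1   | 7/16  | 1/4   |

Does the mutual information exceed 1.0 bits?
Marginal P(P) (row sums):
  P(P=0) = 1/8 + 3/16 = 5/16
  P(P=1) = 7/16 + 1/4 = 11/16
Marginal P(Q) (column sums):
  P(Q=0) = 1/8 + 7/16 = 9/16
  P(Q=1) = 3/16 + 1/4 = 7/16

H(P) = -[(5/16)·log₂(5/16) + (11/16)·log₂(11/16)]
  = 0.5244 + 0.3716
  = 0.8960 bits
H(Q) = -[(9/16)·log₂(9/16) + (7/16)·log₂(7/16)]
  = 0.4669 + 0.5218
  = 0.9887 bits
H(P,Q) = -[(1/8)·log₂(1/8) + (3/16)·log₂(3/16) + (7/16)·log₂(7/16) + (1/4)·log₂(1/4)]
  = 0.3750 + 0.4528 + 0.5218 + 0.5000
  = 1.8496 bits

I(P;Q) = H(P) + H(Q) - H(P,Q)
  = 0.8960 + 0.9887 - 1.8496
  = 0.0351 bits

No. I(P;Q) = 0.0351 bits, which is ≤ 1.0 bits.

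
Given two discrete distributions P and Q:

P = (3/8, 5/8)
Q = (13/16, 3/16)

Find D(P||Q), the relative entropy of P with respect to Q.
D(P||Q) = Σ P(i) log₂(P(i)/Q(i))
  i=0: (3/8) × log₂((3/8)/(13/16)) = (3/8) × log₂(6/13) = -0.4183
  i=1: (5/8) × log₂((5/8)/(3/16)) = (5/8) × log₂(10/3) = 1.0856
D(P||Q) = -0.4183 + 1.0856
  = 0.6673 bits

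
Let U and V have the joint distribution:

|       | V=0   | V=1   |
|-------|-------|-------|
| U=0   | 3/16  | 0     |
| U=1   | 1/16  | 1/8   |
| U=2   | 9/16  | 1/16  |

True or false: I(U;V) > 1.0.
Marginal P(U) (row sums):
  P(U=0) = 3/16 + 0 = 3/16
  P(U=1) = 1/16 + 1/8 = 3/16
  P(U=2) = 9/16 + 1/16 = 5/8
Marginal P(V) (column sums):
  P(V=0) = 3/16 + 1/16 + 9/16 = 13/16
  P(V=1) = 0 + 1/8 + 1/16 = 3/16

H(U) = -[(3/16)·log₂(3/16) + (3/16)·log₂(3/16) + (5/8)·log₂(5/8)]
  = 0.4528 + 0.4528 + 0.4238
  = 1.3294 bits
H(V) = -[(13/16)·log₂(13/16) + (3/16)·log₂(3/16)]
  = 0.2434 + 0.4528
  = 0.6962 bits
H(U,V) = -[(3/16)·log₂(3/16) + (1/16)·log₂(1/16) + (1/8)·log₂(1/8) + (9/16)·log₂(9/16) + (1/16)·log₂(1/16)]
  = 0.4528 + 0.2500 + 0.3750 + 0.4669 + 0.2500
  = 1.7947 bits

I(U;V) = H(U) + H(V) - H(U,V)
  = 1.3294 + 0.6962 - 1.7947
  = 0.2309 bits

False. I(U;V) = 0.2309 bits, which is ≤ 1.0 bits.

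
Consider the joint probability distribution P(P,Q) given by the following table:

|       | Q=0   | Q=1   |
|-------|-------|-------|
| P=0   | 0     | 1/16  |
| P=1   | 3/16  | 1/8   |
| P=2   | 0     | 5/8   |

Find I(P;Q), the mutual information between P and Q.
Marginal P(P) (row sums):
  P(P=0) = 0 + 1/16 = 1/16
  P(P=1) = 3/16 + 1/8 = 5/16
  P(P=2) = 0 + 5/8 = 5/8
Marginal P(Q) (column sums):
  P(Q=0) = 0 + 3/16 + 0 = 3/16
  P(Q=1) = 1/16 + 1/8 + 5/8 = 13/16

H(P) = -[(1/16)·log₂(1/16) + (5/16)·log₂(5/16) + (5/8)·log₂(5/8)]
  = 0.2500 + 0.5244 + 0.4238
  = 1.1982 bits
H(Q) = -[(3/16)·log₂(3/16) + (13/16)·log₂(13/16)]
  = 0.4528 + 0.2434
  = 0.6962 bits
H(P,Q) = -[(1/16)·log₂(1/16) + (3/16)·log₂(3/16) + (1/8)·log₂(1/8) + (5/8)·log₂(5/8)]
  = 0.2500 + 0.4528 + 0.3750 + 0.4238
  = 1.5016 bits

I(P;Q) = H(P) + H(Q) - H(P,Q)
  = 1.1982 + 0.6962 - 1.5016
  = 0.3928 bits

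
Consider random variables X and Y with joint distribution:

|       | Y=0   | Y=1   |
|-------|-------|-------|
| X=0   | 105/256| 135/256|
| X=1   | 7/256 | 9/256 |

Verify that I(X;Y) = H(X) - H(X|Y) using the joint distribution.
Left side, from I(X;Y) = H(X) + H(Y) - H(X,Y):
Marginal P(X) (row sums):
  P(X=0) = 105/256 + 135/256 = 15/16
  P(X=1) = 7/256 + 9/256 = 1/16
Marginal P(Y) (column sums):
  P(Y=0) = 105/256 + 7/256 = 7/16
  P(Y=1) = 135/256 + 9/256 = 9/16

H(X) = -[(15/16)·log₂(15/16) + (1/16)·log₂(1/16)]
  = 0.0873 + 0.2500
  = 0.3373 bits
H(Y) = -[(7/16)·log₂(7/16) + (9/16)·log₂(9/16)]
  = 0.5218 + 0.4669
  = 0.9887 bits
H(X,Y) = -[(105/256)·log₂(105/256) + (135/256)·log₂(135/256) + (7/256)·log₂(7/256) + (9/256)·log₂(9/256)]
  = 0.5274 + 0.4868 + 0.1420 + 0.1698
  = 1.3260 bits

I(X;Y) = H(X) + H(Y) - H(X,Y)
  = 0.3373 + 0.9887 - 1.3260
  = 0.0000 bits

Right side, with H(X|Y) computed directly from the conditional probabilities:
H(X|Y) = -Σ P(X,Y)·log₂ P(X|Y), where P(X|Y) = P(X,Y) / P(Y)
  (X=0,Y=0): P(X|Y) = (105/256)/(7/16) = 15/16;  -(105/256)·log₂(15/16) = 0.0382
  (X=0,Y=1): P(X|Y) = (135/256)/(9/16) = 15/16;  -(135/256)·log₂(15/16) = 0.0491
  (X=1,Y=0): P(X|Y) = (7/256)/(7/16) = 1/16;  -(7/256)·log₂(1/16) = 0.1094
  (X=1,Y=1): P(X|Y) = (9/256)/(9/16) = 1/16;  -(9/256)·log₂(1/16) = 0.1406
H(X|Y) = 0.0382 + 0.0491 + 0.1094 + 0.1406
  = 0.3373 bits
H(X) - H(X|Y) = 0.3373 - 0.3373 = 0.0000 bits

Both sides equal 0.0000 bits, so I(X;Y) = H(X) - H(X|Y) ✓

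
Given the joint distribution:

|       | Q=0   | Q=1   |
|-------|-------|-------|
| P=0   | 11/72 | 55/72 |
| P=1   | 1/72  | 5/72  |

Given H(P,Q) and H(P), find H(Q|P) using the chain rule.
From the chain rule: H(P,Q) = H(P) + H(Q|P)
Therefore: H(Q|P) = H(P,Q) - H(P)

H(P,Q) = -[(11/72)·log₂(11/72) + (55/72)·log₂(55/72) + (1/72)·log₂(1/72) + (5/72)·log₂(5/72)]
  = 0.4141 + 0.2968 + 0.0857 + 0.2672
  = 1.0638 bits
Marginal P(P) (row sums):
  P(P=0) = 11/72 + 55/72 = 11/12
  P(P=1) = 1/72 + 5/72 = 1/12
H(P) = -[(11/12)·log₂(11/12) + (1/12)·log₂(1/12)]
  = 0.1151 + 0.2987
  = 0.4138 bits

H(Q|P) = 1.0638 - 0.4138 = 0.6500 bits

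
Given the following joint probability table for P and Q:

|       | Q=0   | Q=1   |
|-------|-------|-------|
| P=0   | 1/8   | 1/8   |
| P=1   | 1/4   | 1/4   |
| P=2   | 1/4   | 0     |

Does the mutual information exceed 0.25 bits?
Marginal P(P) (row sums):
  P(P=0) = 1/8 + 1/8 = 1/4
  P(P=1) = 1/4 + 1/4 = 1/2
  P(P=2) = 1/4 + 0 = 1/4
Marginal P(Q) (column sums):
  P(Q=0) = 1/8 + 1/4 + 1/4 = 5/8
  P(Q=1) = 1/8 + 1/4 + 0 = 3/8

H(P) = -[(1/4)·log₂(1/4) + (1/2)·log₂(1/2) + (1/4)·log₂(1/4)]
  = 0.5000 + 0.5000 + 0.5000
  = 1.5000 bits
H(Q) = -[(5/8)·log₂(5/8) + (3/8)·log₂(3/8)]
  = 0.4238 + 0.5306
  = 0.9544 bits
H(P,Q) = -[(1/8)·log₂(1/8) + (1/8)·log₂(1/8) + (1/4)·log₂(1/4) + (1/4)·log₂(1/4) + (1/4)·log₂(1/4)]
  = 0.3750 + 0.3750 + 0.5000 + 0.5000 + 0.5000
  = 2.2500 bits

I(P;Q) = H(P) + H(Q) - H(P,Q)
  = 1.5000 + 0.9544 - 2.2500
  = 0.2044 bits

No. I(P;Q) = 0.2044 bits, which is ≤ 0.25 bits.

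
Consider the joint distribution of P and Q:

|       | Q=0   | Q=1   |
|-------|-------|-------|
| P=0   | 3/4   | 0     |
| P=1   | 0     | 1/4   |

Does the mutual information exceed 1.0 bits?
Marginal P(P) (row sums):
  P(P=0) = 3/4 + 0 = 3/4
  P(P=1) = 0 + 1/4 = 1/4
Marginal P(Q) (column sums):
  P(Q=0) = 3/4 + 0 = 3/4
  P(Q=1) = 0 + 1/4 = 1/4

H(P) = -[(3/4)·log₂(3/4) + (1/4)·log₂(1/4)]
  = 0.3113 + 0.5000
  = 0.8113 bits
H(Q) = -[(3/4)·log₂(3/4) + (1/4)·log₂(1/4)]
  = 0.3113 + 0.5000
  = 0.8113 bits
H(P,Q) = -[(3/4)·log₂(3/4) + (1/4)·log₂(1/4)]
  = 0.3113 + 0.5000
  = 0.8113 bits

I(P;Q) = H(P) + H(Q) - H(P,Q)
  = 0.8113 + 0.8113 - 0.8113
  = 0.8113 bits

No. I(P;Q) = 0.8113 bits, which is ≤ 1.0 bits.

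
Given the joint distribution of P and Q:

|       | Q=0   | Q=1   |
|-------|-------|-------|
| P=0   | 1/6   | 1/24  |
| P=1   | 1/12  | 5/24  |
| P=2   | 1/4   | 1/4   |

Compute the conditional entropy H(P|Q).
Marginal P(Q) (column sums):
  P(Q=0) = 1/6 + 1/12 + 1/4 = 1/2
  P(Q=1) = 1/24 + 5/24 + 1/4 = 1/2

H(P|Q) = -Σ P(P,Q)·log₂ P(P|Q), where P(P|Q) = P(P,Q) / P(Q)
  (P=0,Q=0): P(P|Q) = (1/6)/(1/2) = 1/3;  -(1/6)·log₂(1/3) = 0.2642
  (P=0,Q=1): P(P|Q) = (1/24)/(1/2) = 1/12;  -(1/24)·log₂(1/12) = 0.1494
  (P=1,Q=0): P(P|Q) = (1/12)/(1/2) = 1/6;  -(1/12)·log₂(1/6) = 0.2154
  (P=1,Q=1): P(P|Q) = (5/24)/(1/2) = 5/12;  -(5/24)·log₂(5/12) = 0.2631
  (P=2,Q=0): P(P|Q) = (1/4)/(1/2) = 1/2;  -(1/4)·log₂(1/2) = 0.2500
  (P=2,Q=1): P(P|Q) = (1/4)/(1/2) = 1/2;  -(1/4)·log₂(1/2) = 0.2500
H(P|Q) = 0.2642 + 0.1494 + 0.2154 + 0.2631 + 0.2500 + 0.2500
  = 1.3921 bits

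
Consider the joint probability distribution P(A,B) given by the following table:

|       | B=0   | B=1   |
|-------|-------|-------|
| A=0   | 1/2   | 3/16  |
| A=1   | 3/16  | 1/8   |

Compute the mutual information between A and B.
Marginal P(A) (row sums):
  P(A=0) = 1/2 + 3/16 = 11/16
  P(A=1) = 3/16 + 1/8 = 5/16
Marginal P(B) (column sums):
  P(B=0) = 1/2 + 3/16 = 11/16
  P(B=1) = 3/16 + 1/8 = 5/16

H(A) = -[(11/16)·log₂(11/16) + (5/16)·log₂(5/16)]
  = 0.3716 + 0.5244
  = 0.8960 bits
H(B) = -[(11/16)·log₂(11/16) + (5/16)·log₂(5/16)]
  = 0.3716 + 0.5244
  = 0.8960 bits
H(A,B) = -[(1/2)·log₂(1/2) + (3/16)·log₂(3/16) + (3/16)·log₂(3/16) + (1/8)·log₂(1/8)]
  = 0.5000 + 0.4528 + 0.4528 + 0.3750
  = 1.7806 bits

I(A;B) = H(A) + H(B) - H(A,B)
  = 0.8960 + 0.8960 - 1.7806
  = 0.0114 bits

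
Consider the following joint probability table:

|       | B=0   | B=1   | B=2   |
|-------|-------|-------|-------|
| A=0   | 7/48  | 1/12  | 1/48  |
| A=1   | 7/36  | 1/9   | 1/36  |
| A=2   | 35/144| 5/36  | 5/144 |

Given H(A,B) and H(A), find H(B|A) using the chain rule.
From the chain rule: H(A,B) = H(A) + H(B|A)
Therefore: H(B|A) = H(A,B) - H(A)

H(A,B) = -[(7/48)·log₂(7/48) + (1/12)·log₂(1/12) + (1/48)·log₂(1/48) + (7/36)·log₂(7/36) + (1/9)·log₂(1/9) + (1/36)·log₂(1/36) + (35/144)·log₂(35/144) + (5/36)·log₂(5/36) + (5/144)·log₂(5/144)]
  = 0.4051 + 0.2987 + 0.1164 + 0.4594 + 0.3522 + 0.1436 + 0.4960 + 0.3956 + 0.1683
  = 2.8353 bits
Marginal P(A) (row sums):
  P(A=0) = 7/48 + 1/12 + 1/48 = 1/4
  P(A=1) = 7/36 + 1/9 + 1/36 = 1/3
  P(A=2) = 35/144 + 5/36 + 5/144 = 5/12
H(A) = -[(1/4)·log₂(1/4) + (1/3)·log₂(1/3) + (5/12)·log₂(5/12)]
  = 0.5000 + 0.5283 + 0.5263
  = 1.5546 bits

H(B|A) = 2.8353 - 1.5546 = 1.2807 bits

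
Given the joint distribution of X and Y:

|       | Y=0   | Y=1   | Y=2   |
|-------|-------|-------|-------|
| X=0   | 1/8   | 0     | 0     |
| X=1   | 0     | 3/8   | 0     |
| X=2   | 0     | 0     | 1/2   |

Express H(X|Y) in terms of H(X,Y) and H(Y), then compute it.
H(X|Y) = H(X,Y) - H(Y)

Marginal P(Y) (column sums):
  P(Y=0) = 1/8 + 0 + 0 = 1/8
  P(Y=1) = 0 + 3/8 + 0 = 3/8
  P(Y=2) = 0 + 0 + 1/2 = 1/2

H(X,Y) = -[(1/8)·log₂(1/8) + (3/8)·log₂(3/8) + (1/2)·log₂(1/2)]
  = 0.3750 + 0.5306 + 0.5000
  = 1.4056 bits
H(Y) = -[(1/8)·log₂(1/8) + (3/8)·log₂(3/8) + (1/2)·log₂(1/2)]
  = 0.3750 + 0.5306 + 0.5000
  = 1.4056 bits

H(X|Y) = 1.4056 - 1.4056 = 0.0000 bits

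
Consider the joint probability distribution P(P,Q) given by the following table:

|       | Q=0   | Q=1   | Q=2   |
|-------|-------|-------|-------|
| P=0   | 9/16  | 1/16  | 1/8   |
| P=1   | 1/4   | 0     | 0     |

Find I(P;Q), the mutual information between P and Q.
Marginal P(P) (row sums):
  P(P=0) = 9/16 + 1/16 + 1/8 = 3/4
  P(P=1) = 1/4 + 0 + 0 = 1/4
Marginal P(Q) (column sums):
  P(Q=0) = 9/16 + 1/4 = 13/16
  P(Q=1) = 1/16 + 0 = 1/16
  P(Q=2) = 1/8 + 0 = 1/8

H(P) = -[(3/4)·log₂(3/4) + (1/4)·log₂(1/4)]
  = 0.3113 + 0.5000
  = 0.8113 bits
H(Q) = -[(13/16)·log₂(13/16) + (1/16)·log₂(1/16) + (1/8)·log₂(1/8)]
  = 0.2434 + 0.2500 + 0.3750
  = 0.8684 bits
H(P,Q) = -[(9/16)·log₂(9/16) + (1/16)·log₂(1/16) + (1/8)·log₂(1/8) + (1/4)·log₂(1/4)]
  = 0.4669 + 0.2500 + 0.3750 + 0.5000
  = 1.5919 bits

I(P;Q) = H(P) + H(Q) - H(P,Q)
  = 0.8113 + 0.8684 - 1.5919
  = 0.0878 bits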